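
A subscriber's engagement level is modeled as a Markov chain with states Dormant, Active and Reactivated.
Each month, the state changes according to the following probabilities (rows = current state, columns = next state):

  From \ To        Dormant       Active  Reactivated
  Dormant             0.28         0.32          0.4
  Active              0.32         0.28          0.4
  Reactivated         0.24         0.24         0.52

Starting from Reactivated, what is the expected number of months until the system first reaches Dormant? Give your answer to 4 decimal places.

3.8462

Let t(s) be the expected number of months to first reach Dormant from state s, with t(Dormant) = 0. Conditioning on the first month:
t(Active) = 1 + 0.28·t(Active) + 0.4·t(Reactivated)
t(Reactivated) = 1 + 0.24·t(Active) + 0.52·t(Reactivated)
Solving: t(Active) = 3.5256, t(Reactivated) = 3.8462.
Expected months from Reactivated to Dormant: 3.8462.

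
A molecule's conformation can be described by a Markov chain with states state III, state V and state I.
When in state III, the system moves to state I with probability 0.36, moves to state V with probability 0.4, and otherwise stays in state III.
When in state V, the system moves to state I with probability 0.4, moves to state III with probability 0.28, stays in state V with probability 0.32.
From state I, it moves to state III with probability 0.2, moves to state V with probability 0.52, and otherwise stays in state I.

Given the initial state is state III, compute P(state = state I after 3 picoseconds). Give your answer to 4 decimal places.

0.3487

Propagate the distribution vector 3 picoseconds from state III.
After 0 picoseconds: (1.0000, 0.0000, 0.0000)
After 1 picosecond: (0.2400, 0.4000, 0.3600)
After 2 picoseconds: (0.2416, 0.4112, 0.3472)
After 3 picoseconds: (0.2426, 0.4088, 0.3487)
P(in state I after 3 picoseconds) = 0.3487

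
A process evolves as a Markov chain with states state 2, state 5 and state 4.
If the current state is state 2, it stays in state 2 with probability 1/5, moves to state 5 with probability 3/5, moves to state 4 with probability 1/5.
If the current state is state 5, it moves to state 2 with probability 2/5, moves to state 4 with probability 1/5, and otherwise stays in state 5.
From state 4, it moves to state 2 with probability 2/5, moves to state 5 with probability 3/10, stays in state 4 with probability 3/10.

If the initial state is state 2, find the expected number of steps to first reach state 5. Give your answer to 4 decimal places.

Let t(s) be the expected number of steps to first reach state 5 from state s, with t(state 5) = 0. Conditioning on the first step:
t(state 2) = 1 + 0.2·t(state 2) + 0.2·t(state 4)
t(state 4) = 1 + 0.4·t(state 2) + 0.3·t(state 4)
Solving: t(state 2) = 1.8750, t(state 4) = 2.5000.
Expected steps from state 2 to state 5: 1.8750.

1.8750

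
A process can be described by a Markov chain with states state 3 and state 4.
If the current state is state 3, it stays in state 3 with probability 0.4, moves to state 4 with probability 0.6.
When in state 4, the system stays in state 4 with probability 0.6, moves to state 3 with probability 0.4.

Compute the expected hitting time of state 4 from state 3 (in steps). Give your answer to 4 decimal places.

Let t(s) be the expected number of steps to first reach state 4 from state s, with t(state 4) = 0. Conditioning on the first step:
t(state 3) = 1 + 0.4·t(state 3)
Solving: t(state 3) = 1.6667.
Expected steps from state 3 to state 4: 1.6667.

1.6667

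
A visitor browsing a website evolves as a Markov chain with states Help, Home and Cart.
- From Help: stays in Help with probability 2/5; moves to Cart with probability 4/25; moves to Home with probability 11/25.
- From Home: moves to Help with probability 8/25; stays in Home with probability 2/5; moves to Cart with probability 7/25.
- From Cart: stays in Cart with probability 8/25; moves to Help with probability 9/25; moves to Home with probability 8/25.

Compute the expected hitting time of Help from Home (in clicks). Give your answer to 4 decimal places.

Let t(s) be the expected number of clicks to first reach Help from state s, with t(Help) = 0. Conditioning on the first click:
t(Home) = 1 + 0.4·t(Home) + 0.28·t(Cart)
t(Cart) = 1 + 0.32·t(Home) + 0.32·t(Cart)
Solving: t(Home) = 3.0151, t(Cart) = 2.8894.
Expected clicks from Home to Help: 3.0151.

3.0151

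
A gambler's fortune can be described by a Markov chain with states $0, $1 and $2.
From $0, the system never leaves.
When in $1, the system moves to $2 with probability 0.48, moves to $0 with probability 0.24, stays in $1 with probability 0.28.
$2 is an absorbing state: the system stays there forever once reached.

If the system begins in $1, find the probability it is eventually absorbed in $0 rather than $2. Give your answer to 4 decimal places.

0.3333

Let h(s) be the probability of absorption at $0 starting from transient state s. Then h($0) = 1 and h($2) = 0. By first-step analysis:
h($1) = 0.24·1 + 0.28·h($1) + 0.48·0
Solving: h($1) = 0.3333.
Starting from $1, the probability is 0.3333.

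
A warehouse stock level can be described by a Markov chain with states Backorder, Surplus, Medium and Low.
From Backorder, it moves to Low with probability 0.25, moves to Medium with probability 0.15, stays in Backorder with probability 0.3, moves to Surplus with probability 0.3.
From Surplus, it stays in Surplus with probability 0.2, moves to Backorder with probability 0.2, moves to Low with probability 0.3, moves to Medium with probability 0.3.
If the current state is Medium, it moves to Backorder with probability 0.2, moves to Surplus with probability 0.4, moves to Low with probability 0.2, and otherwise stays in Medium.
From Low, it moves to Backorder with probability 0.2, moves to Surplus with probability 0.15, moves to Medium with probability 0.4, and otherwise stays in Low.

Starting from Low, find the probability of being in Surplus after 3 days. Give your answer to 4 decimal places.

0.2611

Propagate the distribution vector 3 days from Low.
After 0 days: (0.0000, 0.0000, 0.0000, 1.0000)
After 1 day: (0.2000, 0.1500, 0.4000, 0.2500)
After 2 days: (0.2200, 0.2875, 0.2550, 0.2375)
After 3 days: (0.2220, 0.2611, 0.2653, 0.2516)
P(in Surplus after 3 days) = 0.2611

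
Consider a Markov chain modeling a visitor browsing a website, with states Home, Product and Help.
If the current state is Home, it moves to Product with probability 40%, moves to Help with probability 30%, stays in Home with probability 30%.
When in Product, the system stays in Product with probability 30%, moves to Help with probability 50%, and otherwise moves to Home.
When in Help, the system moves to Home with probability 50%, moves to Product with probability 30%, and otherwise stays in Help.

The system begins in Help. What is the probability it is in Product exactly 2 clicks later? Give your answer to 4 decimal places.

Sum over the intermediate state after 1 click:
P = P(Help→Home)·P(Home→Product) + P(Help→Product)·P(Product→Product) + P(Help→Help)·P(Help→Product)
  = 0.5×0.4 + 0.3×0.3 + 0.2×0.3
  = 0.2000 + 0.0900 + 0.0600 = 0.3500

0.3500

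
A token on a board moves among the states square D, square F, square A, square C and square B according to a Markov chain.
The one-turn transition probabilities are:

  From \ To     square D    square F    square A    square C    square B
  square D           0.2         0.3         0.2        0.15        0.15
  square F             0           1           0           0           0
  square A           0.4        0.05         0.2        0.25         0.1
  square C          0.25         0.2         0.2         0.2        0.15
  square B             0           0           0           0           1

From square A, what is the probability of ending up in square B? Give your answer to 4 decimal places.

0.4431

Let h(s) be the probability of absorption at square B starting from transient state s. Then h(square B) = 1 and h(square F) = 0. By first-step analysis:
h(square D) = 0.2·h(square D) + 0.3·0 + 0.2·h(square A) + 0.15·h(square C) + 0.15·1
h(square A) = 0.4·h(square D) + 0.05·0 + 0.2·h(square A) + 0.25·h(square C) + 0.1·1
h(square C) = 0.25·h(square D) + 0.2·0 + 0.2·h(square A) + 0.2·h(square C) + 0.15·1
Solving: h(square D) = 0.3762, h(square A) = 0.4431, h(square C) = 0.4158.
Starting from square A, the probability is 0.4431.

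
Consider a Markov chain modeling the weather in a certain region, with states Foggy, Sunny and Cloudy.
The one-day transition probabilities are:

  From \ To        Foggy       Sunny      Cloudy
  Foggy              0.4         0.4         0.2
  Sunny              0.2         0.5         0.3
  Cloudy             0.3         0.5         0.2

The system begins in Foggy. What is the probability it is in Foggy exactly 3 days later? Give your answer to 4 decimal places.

Propagate the distribution vector 3 days from Foggy.
After 0 days: (1.0000, 0.0000, 0.0000)
After 1 day: (0.4000, 0.4000, 0.2000)
After 2 days: (0.3000, 0.4600, 0.2400)
After 3 days: (0.2840, 0.4700, 0.2460)
P(in Foggy after 3 days) = 0.2840

0.2840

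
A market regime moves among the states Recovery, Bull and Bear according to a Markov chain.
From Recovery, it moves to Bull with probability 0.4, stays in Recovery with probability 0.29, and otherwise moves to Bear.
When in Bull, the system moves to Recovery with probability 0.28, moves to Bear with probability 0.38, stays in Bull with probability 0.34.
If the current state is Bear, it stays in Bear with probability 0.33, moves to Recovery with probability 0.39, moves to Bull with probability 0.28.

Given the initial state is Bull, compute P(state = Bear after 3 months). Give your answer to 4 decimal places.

0.3402

Propagate the distribution vector 3 months from Bull.
After 0 months: (0.0000, 1.0000, 0.0000)
After 1 month: (0.2800, 0.3400, 0.3800)
After 2 months: (0.3246, 0.3340, 0.3414)
After 3 months: (0.3208, 0.3390, 0.3402)
P(in Bear after 3 months) = 0.3402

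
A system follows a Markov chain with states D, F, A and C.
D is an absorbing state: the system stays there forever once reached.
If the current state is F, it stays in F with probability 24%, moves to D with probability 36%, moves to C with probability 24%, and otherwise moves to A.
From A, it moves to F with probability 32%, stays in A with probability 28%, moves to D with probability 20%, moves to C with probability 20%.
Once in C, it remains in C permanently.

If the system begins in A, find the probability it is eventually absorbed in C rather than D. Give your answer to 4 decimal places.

Let h(s) be the probability of absorption at C starting from transient state s. Then h(C) = 1 and h(D) = 0. By first-step analysis:
h(F) = 0.36·0 + 0.24·h(F) + 0.16·h(A) + 0.24·1
h(A) = 0.2·0 + 0.32·h(F) + 0.28·h(A) + 0.2·1
Solving: h(F) = 0.4129, h(A) = 0.4613.
Starting from A, the probability is 0.4613.

0.4613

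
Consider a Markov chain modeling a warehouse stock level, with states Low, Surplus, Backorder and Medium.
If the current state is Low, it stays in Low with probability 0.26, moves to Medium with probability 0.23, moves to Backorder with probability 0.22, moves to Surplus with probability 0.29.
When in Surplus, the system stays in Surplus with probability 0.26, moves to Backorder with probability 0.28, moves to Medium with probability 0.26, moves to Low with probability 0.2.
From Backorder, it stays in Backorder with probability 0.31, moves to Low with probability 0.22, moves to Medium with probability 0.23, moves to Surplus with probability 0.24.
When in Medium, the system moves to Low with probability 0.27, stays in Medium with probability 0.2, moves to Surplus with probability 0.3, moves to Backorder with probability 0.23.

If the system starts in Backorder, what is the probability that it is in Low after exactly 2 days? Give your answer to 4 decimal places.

0.2355

Propagate the distribution vector 2 days from Backorder.
After 0 days: (0.0000, 0.0000, 1.0000, 0.0000)
After 1 day: (0.2200, 0.2400, 0.3100, 0.2300)
After 2 days: (0.2355, 0.2696, 0.2646, 0.2303)
P(in Low after 2 days) = 0.2355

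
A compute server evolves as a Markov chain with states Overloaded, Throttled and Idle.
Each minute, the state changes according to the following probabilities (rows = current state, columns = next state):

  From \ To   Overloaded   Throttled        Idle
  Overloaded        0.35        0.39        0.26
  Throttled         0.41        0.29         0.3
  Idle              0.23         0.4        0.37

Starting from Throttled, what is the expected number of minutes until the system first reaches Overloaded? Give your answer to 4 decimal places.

2.8414

Let t(s) be the expected number of minutes to first reach Overloaded from state s, with t(Overloaded) = 0. Conditioning on the first minute:
t(Throttled) = 1 + 0.29·t(Throttled) + 0.3·t(Idle)
t(Idle) = 1 + 0.4·t(Throttled) + 0.37·t(Idle)
Solving: t(Throttled) = 2.8414, t(Idle) = 3.3914.
Expected minutes from Throttled to Overloaded: 2.8414.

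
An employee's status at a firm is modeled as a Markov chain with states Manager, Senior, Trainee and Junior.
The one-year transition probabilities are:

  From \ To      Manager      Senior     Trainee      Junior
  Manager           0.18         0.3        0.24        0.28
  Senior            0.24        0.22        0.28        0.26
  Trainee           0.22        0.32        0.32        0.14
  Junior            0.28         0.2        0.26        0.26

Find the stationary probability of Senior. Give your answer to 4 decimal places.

Let the stationary distribution be π with π = πP and π_1 + π_2 + π_3 + π_4 = 1.
π_1 = 0.18·π_1 + 0.24·π_2 + 0.22·π_3 + 0.28·π_4
π_2 = 0.3·π_1 + 0.22·π_2 + 0.32·π_3 + 0.2·π_4
π_3 = 0.24·π_1 + 0.28·π_2 + 0.32·π_3 + 0.26·π_4
Solving with the normalization constraint gives π = (0.2299, 0.2615, 0.2773, 0.2313).
So the stationary probability of Senior is 0.2615.

0.2615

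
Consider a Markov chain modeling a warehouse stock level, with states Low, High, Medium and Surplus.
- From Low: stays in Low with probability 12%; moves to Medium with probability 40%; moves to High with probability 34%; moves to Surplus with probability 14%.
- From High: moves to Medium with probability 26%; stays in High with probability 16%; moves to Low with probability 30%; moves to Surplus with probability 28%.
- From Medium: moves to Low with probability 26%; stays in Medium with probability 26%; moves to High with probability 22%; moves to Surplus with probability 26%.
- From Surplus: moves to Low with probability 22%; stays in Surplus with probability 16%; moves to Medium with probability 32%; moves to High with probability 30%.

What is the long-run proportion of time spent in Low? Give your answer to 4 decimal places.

Let the stationary distribution be π with π = πP and π_1 + π_2 + π_3 + π_4 = 1.
π_1 = 0.12·π_1 + 0.3·π_2 + 0.26·π_3 + 0.22·π_4
π_2 = 0.34·π_1 + 0.16·π_2 + 0.22·π_3 + 0.3·π_4
π_3 = 0.4·π_1 + 0.26·π_2 + 0.26·π_3 + 0.32·π_4
Solving with the normalization constraint gives π = (0.2293, 0.2498, 0.3051, 0.2159).
So the stationary probability of Low is 0.2293.

0.2293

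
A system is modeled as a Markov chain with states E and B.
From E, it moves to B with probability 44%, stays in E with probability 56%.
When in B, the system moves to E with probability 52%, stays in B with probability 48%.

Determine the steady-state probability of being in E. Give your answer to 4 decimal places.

Let the stationary distribution be π with π = πP and π_1 + π_2 = 1.
π_1 = 0.56·π_1 + 0.52·π_2
Solving with the normalization constraint gives π = (0.5417, 0.4583).
So the stationary probability of E is 0.5417.

0.5417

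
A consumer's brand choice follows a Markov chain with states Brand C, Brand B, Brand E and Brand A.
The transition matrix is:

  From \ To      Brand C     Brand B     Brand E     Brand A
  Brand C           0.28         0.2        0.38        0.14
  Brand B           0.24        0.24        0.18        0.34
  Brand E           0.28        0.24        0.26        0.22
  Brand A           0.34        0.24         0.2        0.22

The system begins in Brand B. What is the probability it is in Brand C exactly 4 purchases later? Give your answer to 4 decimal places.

Propagate the distribution vector 4 purchases from Brand B.
After 0 purchases: (0.0000, 1.0000, 0.0000, 0.0000)
After 1 purchase: (0.2400, 0.2400, 0.1800, 0.3400)
After 2 purchases: (0.2908, 0.2304, 0.2492, 0.2296)
After 3 purchases: (0.2846, 0.2284, 0.2627, 0.2244)
After 4 purchases: (0.2843, 0.2286, 0.2624, 0.2246)
P(in Brand C after 4 purchases) = 0.2843

0.2843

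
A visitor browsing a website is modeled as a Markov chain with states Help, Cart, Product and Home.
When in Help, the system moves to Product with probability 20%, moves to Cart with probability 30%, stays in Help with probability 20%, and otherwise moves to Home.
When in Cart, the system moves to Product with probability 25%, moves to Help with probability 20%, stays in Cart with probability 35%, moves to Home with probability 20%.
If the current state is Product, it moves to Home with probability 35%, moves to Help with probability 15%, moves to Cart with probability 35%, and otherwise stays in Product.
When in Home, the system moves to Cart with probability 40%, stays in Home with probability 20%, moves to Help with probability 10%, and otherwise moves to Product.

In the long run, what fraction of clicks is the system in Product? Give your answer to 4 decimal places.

0.2313

Let the stationary distribution be π with π = πP and π_1 + π_2 + π_3 + π_4 = 1.
π_1 = 0.2·π_1 + 0.2·π_2 + 0.15·π_3 + 0.1·π_4
π_2 = 0.3·π_1 + 0.35·π_2 + 0.35·π_3 + 0.4·π_4
π_3 = 0.2·π_1 + 0.25·π_2 + 0.15·π_3 + 0.3·π_4
Solving with the normalization constraint gives π = (0.1633, 0.3544, 0.2313, 0.2510).
So the stationary probability of Product is 0.2313.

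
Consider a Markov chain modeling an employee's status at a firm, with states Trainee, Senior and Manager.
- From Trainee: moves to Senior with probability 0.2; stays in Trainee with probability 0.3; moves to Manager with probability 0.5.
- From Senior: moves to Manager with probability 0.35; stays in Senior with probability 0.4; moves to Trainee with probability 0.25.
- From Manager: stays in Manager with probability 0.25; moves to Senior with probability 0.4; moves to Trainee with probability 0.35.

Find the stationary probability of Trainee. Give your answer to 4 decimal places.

0.3010

Let the stationary distribution be π with π = πP and π_1 + π_2 + π_3 = 1.
π_1 = 0.3·π_1 + 0.25·π_2 + 0.35·π_3
π_2 = 0.2·π_1 + 0.4·π_2 + 0.4·π_3
Solving with the normalization constraint gives π = (0.3010, 0.3398, 0.3592).
So the stationary probability of Trainee is 0.3010.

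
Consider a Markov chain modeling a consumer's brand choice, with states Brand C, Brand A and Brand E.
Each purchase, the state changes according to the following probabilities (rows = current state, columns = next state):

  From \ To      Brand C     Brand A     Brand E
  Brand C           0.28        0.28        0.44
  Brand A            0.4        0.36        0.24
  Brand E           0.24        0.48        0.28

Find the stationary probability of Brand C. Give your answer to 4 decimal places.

Let the stationary distribution be π with π = πP and π_1 + π_2 + π_3 = 1.
π_1 = 0.28·π_1 + 0.4·π_2 + 0.24·π_3
π_2 = 0.28·π_1 + 0.36·π_2 + 0.48·π_3
Solving with the normalization constraint gives π = (0.3121, 0.3728, 0.3150).
So the stationary probability of Brand C is 0.3121.

0.3121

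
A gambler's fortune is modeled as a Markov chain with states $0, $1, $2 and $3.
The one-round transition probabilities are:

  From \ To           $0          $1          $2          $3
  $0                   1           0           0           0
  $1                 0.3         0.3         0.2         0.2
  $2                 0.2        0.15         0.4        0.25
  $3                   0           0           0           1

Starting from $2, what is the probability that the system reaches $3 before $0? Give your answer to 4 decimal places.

Let h(s) be the probability of absorption at $3 starting from transient state s. Then h($3) = 1 and h($0) = 0. By first-step analysis:
h($1) = 0.3·0 + 0.3·h($1) + 0.2·h($2) + 0.2·1
h($2) = 0.2·0 + 0.15·h($1) + 0.4·h($2) + 0.25·1
Solving: h($1) = 0.4359, h($2) = 0.5256.
Starting from $2, the probability is 0.5256.

0.5256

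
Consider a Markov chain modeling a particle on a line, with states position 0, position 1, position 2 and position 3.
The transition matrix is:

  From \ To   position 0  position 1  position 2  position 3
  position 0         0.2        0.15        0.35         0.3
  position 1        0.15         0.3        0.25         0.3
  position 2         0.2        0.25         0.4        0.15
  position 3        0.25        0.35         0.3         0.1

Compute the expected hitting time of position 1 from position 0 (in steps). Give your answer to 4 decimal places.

Let t(s) be the expected number of steps to first reach position 1 from state s, with t(position 1) = 0. Conditioning on the first step:
t(position 0) = 1 + 0.2·t(position 0) + 0.35·t(position 2) + 0.3·t(position 3)
t(position 2) = 1 + 0.2·t(position 0) + 0.4·t(position 2) + 0.15·t(position 3)
t(position 3) = 1 + 0.25·t(position 0) + 0.3·t(position 2) + 0.1·t(position 3)
Solving: t(position 0) = 4.4088, t(position 2) = 4.0584, t(position 3) = 3.6886.
Expected steps from position 0 to position 1: 4.4088.

4.4088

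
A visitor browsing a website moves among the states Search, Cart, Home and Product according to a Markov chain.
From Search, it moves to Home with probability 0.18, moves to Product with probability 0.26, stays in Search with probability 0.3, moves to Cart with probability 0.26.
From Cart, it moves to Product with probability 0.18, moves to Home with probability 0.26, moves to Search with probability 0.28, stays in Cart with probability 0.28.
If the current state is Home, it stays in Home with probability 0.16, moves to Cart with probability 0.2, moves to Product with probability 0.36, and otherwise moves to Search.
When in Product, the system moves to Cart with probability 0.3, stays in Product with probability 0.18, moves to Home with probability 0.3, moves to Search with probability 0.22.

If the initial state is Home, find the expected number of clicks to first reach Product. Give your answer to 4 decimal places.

Let t(s) be the expected number of clicks to first reach Product from state s, with t(Product) = 0. Conditioning on the first click:
t(Search) = 1 + 0.3·t(Search) + 0.26·t(Cart) + 0.18·t(Home)
t(Cart) = 1 + 0.28·t(Search) + 0.28·t(Cart) + 0.26·t(Home)
t(Home) = 1 + 0.28·t(Search) + 0.2·t(Cart) + 0.16·t(Home)
Solving: t(Search) = 3.8555, t(Cart) = 4.1380, t(Home) = 3.4609.
Expected clicks from Home to Product: 3.4609.

3.4609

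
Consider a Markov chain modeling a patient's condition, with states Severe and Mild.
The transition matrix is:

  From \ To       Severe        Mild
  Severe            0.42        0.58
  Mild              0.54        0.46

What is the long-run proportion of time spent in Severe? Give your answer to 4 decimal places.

Let the stationary distribution be π with π = πP and π_1 + π_2 = 1.
π_1 = 0.42·π_1 + 0.54·π_2
Solving with the normalization constraint gives π = (0.4821, 0.5179).
So the stationary probability of Severe is 0.4821.

0.4821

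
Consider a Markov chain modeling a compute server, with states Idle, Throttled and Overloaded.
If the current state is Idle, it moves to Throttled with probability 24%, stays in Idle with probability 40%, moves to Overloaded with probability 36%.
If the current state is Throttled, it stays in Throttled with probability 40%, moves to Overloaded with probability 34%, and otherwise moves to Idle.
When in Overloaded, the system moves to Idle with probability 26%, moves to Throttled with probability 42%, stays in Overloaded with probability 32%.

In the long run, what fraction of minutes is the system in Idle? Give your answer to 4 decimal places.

0.3023

Let the stationary distribution be π with π = πP and π_1 + π_2 + π_3 = 1.
π_1 = 0.4·π_1 + 0.26·π_2 + 0.26·π_3
π_2 = 0.24·π_1 + 0.4·π_2 + 0.42·π_3
Solving with the normalization constraint gives π = (0.3023, 0.3584, 0.3393).
So the stationary probability of Idle is 0.3023.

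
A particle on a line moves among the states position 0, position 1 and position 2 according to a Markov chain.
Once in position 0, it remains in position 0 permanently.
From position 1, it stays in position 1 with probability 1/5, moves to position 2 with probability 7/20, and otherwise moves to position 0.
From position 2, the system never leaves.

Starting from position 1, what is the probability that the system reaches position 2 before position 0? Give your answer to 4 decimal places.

0.4375

Let h(s) be the probability of absorption at position 2 starting from transient state s. Then h(position 2) = 1 and h(position 0) = 0. By first-step analysis:
h(position 1) = 0.45·0 + 0.2·h(position 1) + 0.35·1
Solving: h(position 1) = 0.4375.
Starting from position 1, the probability is 0.4375.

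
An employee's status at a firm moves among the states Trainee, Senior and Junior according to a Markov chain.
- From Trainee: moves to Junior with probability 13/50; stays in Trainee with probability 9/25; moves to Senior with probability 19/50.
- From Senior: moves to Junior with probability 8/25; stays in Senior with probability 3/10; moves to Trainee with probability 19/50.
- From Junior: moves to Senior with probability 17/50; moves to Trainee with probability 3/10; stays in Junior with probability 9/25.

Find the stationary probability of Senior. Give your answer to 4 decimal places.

0.3403

Let the stationary distribution be π with π = πP and π_1 + π_2 + π_3 = 1.
π_1 = 0.36·π_1 + 0.38·π_2 + 0.3·π_3
π_2 = 0.38·π_1 + 0.3·π_2 + 0.34·π_3
Solving with the normalization constraint gives π = (0.3481, 0.3403, 0.3116).
So the stationary probability of Senior is 0.3403.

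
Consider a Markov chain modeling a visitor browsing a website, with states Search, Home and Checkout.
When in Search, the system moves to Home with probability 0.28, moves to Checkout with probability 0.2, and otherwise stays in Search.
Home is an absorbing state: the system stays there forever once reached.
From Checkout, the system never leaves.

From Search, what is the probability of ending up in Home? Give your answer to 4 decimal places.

Let h(s) be the probability of absorption at Home starting from transient state s. Then h(Home) = 1 and h(Checkout) = 0. By first-step analysis:
h(Search) = 0.52·h(Search) + 0.28·1 + 0.2·0
Solving: h(Search) = 0.5833.
Starting from Search, the probability is 0.5833.

0.5833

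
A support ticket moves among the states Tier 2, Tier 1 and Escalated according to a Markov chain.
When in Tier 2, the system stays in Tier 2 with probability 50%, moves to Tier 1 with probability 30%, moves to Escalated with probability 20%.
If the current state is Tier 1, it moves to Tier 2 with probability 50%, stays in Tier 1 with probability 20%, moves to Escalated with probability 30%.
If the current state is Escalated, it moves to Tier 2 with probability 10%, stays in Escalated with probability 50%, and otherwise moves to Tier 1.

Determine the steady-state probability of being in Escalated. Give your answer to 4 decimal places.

0.3289

Let the stationary distribution be π with π = πP and π_1 + π_2 + π_3 = 1.
π_1 = 0.5·π_1 + 0.5·π_2 + 0.1·π_3
π_2 = 0.3·π_1 + 0.2·π_2 + 0.4·π_3
Solving with the normalization constraint gives π = (0.3684, 0.3026, 0.3289).
So the stationary probability of Escalated is 0.3289.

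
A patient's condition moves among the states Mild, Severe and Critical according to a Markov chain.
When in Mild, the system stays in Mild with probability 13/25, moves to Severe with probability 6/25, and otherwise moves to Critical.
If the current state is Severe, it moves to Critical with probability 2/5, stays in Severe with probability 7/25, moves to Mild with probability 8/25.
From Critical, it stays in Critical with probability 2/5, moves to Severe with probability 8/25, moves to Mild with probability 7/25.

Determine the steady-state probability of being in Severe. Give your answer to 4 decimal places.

0.2782

Let the stationary distribution be π with π = πP and π_1 + π_2 + π_3 = 1.
π_1 = 0.52·π_1 + 0.32·π_2 + 0.28·π_3
π_2 = 0.24·π_1 + 0.28·π_2 + 0.32·π_3
Solving with the normalization constraint gives π = (0.3831, 0.2782, 0.3387).
So the stationary probability of Severe is 0.2782.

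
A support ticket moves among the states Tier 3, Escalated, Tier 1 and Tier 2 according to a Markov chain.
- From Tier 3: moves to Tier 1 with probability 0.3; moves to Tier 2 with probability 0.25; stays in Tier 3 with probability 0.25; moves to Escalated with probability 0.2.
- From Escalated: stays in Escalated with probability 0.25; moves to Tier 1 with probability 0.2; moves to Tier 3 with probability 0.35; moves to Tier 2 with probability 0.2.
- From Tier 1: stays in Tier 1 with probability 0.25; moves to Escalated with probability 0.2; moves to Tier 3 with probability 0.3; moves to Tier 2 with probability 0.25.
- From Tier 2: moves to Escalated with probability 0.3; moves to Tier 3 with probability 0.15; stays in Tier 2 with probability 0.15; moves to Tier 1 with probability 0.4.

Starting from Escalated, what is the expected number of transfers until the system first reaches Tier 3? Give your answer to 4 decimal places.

3.3689

Let t(s) be the expected number of transfers to first reach Tier 3 from state s, with t(Tier 3) = 0. Conditioning on the first transfer:
t(Escalated) = 1 + 0.25·t(Escalated) + 0.2·t(Tier 1) + 0.2·t(Tier 2)
t(Tier 1) = 1 + 0.2·t(Escalated) + 0.25·t(Tier 1) + 0.25·t(Tier 2)
t(Tier 2) = 1 + 0.3·t(Escalated) + 0.4·t(Tier 1) + 0.15·t(Tier 2)
Solving: t(Escalated) = 3.3689, t(Tier 1) = 3.5821, t(Tier 2) = 4.0512.
Expected transfers from Escalated to Tier 3: 3.3689.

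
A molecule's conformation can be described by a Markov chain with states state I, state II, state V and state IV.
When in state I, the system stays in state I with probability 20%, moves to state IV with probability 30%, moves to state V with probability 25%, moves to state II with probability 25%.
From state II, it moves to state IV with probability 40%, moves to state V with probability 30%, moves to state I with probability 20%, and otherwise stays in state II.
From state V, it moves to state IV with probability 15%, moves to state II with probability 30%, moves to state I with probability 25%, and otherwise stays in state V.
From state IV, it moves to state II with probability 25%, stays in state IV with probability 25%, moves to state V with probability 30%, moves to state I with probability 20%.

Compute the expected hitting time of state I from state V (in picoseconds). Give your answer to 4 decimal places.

4.4186

Let t(s) be the expected number of picoseconds to first reach state I from state s, with t(state I) = 0. Conditioning on the first picosecond:
t(state II) = 1 + 0.1·t(state II) + 0.3·t(state V) + 0.4·t(state IV)
t(state V) = 1 + 0.3·t(state II) + 0.3·t(state V) + 0.15·t(state IV)
t(state IV) = 1 + 0.25·t(state II) + 0.3·t(state V) + 0.25·t(state IV)
Solving: t(state II) = 4.6512, t(state V) = 4.4186, t(state IV) = 4.6512.
Expected picoseconds from state V to state I: 4.4186.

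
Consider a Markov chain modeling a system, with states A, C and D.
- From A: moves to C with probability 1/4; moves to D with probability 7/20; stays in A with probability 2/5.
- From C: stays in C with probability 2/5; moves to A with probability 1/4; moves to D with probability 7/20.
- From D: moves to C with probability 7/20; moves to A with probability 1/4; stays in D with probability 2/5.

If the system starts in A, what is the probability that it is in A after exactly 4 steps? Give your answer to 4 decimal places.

Propagate the distribution vector 4 steps from A.
After 0 steps: (1.0000, 0.0000, 0.0000)
After 1 step: (0.4000, 0.2500, 0.3500)
After 2 steps: (0.3100, 0.3225, 0.3675)
After 3 steps: (0.2965, 0.3351, 0.3684)
After 4 steps: (0.2945, 0.3371, 0.3684)
P(in A after 4 steps) = 0.2945

0.2945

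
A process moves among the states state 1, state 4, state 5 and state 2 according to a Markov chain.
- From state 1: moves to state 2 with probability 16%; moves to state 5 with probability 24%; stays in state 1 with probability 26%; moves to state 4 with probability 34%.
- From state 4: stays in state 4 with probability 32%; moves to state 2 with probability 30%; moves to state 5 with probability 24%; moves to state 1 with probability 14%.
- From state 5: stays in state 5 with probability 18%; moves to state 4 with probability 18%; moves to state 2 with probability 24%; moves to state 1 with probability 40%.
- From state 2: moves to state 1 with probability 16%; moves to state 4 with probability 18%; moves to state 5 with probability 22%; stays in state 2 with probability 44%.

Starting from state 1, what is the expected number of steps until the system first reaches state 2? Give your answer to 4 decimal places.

Let t(s) be the expected number of steps to first reach state 2 from state s, with t(state 2) = 0. Conditioning on the first step:
t(state 1) = 1 + 0.26·t(state 1) + 0.34·t(state 4) + 0.24·t(state 5)
t(state 4) = 1 + 0.14·t(state 1) + 0.32·t(state 4) + 0.24·t(state 5)
t(state 5) = 1 + 0.4·t(state 1) + 0.18·t(state 4) + 0.18·t(state 5)
Solving: t(state 1) = 4.5494, t(state 4) = 3.9250, t(state 5) = 4.3003.
Expected steps from state 1 to state 2: 4.5494.

4.5494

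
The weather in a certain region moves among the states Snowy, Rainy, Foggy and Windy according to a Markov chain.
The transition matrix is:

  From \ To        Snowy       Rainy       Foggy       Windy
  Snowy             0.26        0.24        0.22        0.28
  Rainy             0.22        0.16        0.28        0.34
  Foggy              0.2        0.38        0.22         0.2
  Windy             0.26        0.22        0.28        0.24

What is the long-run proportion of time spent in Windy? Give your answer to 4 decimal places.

Let the stationary distribution be π with π = πP and π_1 + π_2 + π_3 + π_4 = 1.
π_1 = 0.26·π_1 + 0.22·π_2 + 0.2·π_3 + 0.26·π_4
π_2 = 0.24·π_1 + 0.16·π_2 + 0.38·π_3 + 0.22·π_4
π_3 = 0.22·π_1 + 0.28·π_2 + 0.22·π_3 + 0.28·π_4
Solving with the normalization constraint gives π = (0.2350, 0.2498, 0.2509, 0.2643).
So the stationary probability of Windy is 0.2643.

0.2643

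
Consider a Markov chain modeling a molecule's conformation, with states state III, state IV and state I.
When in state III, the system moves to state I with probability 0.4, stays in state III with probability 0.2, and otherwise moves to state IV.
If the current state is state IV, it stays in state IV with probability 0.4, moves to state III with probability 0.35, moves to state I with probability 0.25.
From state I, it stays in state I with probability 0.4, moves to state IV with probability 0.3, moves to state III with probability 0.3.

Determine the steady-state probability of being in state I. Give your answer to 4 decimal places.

0.3452

Let the stationary distribution be π with π = πP and π_1 + π_2 + π_3 = 1.
π_1 = 0.2·π_1 + 0.35·π_2 + 0.3·π_3
π_2 = 0.4·π_1 + 0.4·π_2 + 0.3·π_3
Solving with the normalization constraint gives π = (0.2893, 0.3655, 0.3452).
So the stationary probability of state I is 0.3452.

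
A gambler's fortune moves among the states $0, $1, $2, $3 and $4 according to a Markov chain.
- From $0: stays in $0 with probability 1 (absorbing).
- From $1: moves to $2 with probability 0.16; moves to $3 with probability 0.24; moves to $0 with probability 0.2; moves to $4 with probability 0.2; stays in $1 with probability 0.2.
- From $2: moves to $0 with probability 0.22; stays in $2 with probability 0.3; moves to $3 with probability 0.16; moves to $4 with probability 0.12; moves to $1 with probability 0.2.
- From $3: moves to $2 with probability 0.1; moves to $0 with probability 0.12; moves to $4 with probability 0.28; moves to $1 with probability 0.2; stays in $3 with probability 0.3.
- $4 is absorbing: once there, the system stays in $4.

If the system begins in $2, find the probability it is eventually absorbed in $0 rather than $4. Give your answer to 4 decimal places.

Let h(s) be the probability of absorption at $0 starting from transient state s. Then h($0) = 1 and h($4) = 0. By first-step analysis:
h($1) = 0.2·1 + 0.2·h($1) + 0.16·h($2) + 0.24·h($3) + 0.2·0
h($2) = 0.22·1 + 0.2·h($1) + 0.3·h($2) + 0.16·h($3) + 0.12·0
h($3) = 0.12·1 + 0.2·h($1) + 0.1·h($2) + 0.3·h($3) + 0.28·0
Solving: h($1) = 0.4723, h($2) = 0.5368, h($3) = 0.3830.
Starting from $2, the probability is 0.5368.

0.5368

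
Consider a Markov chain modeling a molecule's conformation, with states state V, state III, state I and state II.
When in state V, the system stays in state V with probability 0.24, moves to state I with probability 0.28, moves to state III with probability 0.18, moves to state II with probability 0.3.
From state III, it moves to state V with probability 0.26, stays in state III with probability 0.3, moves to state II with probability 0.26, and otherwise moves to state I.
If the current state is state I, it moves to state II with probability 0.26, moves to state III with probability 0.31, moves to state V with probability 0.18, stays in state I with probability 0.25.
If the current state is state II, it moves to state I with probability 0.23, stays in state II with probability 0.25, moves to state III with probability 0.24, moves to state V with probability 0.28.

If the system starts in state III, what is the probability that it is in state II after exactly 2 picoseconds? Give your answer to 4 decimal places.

0.2678

Propagate the distribution vector 2 picoseconds from state III.
After 0 picoseconds: (0.0000, 1.0000, 0.0000, 0.0000)
After 1 picosecond: (0.2600, 0.3000, 0.1800, 0.2600)
After 2 picoseconds: (0.2456, 0.2550, 0.2316, 0.2678)
P(in state II after 2 picoseconds) = 0.2678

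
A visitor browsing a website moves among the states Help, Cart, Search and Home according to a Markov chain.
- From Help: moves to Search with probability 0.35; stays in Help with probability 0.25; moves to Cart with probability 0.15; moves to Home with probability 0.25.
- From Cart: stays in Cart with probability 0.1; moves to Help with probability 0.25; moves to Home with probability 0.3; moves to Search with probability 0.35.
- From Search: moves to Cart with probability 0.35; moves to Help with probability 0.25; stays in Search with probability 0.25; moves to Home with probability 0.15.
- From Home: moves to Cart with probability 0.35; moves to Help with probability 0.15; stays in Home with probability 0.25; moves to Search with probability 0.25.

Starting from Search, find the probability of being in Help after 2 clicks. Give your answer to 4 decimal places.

Propagate the distribution vector 2 clicks from Search.
After 0 clicks: (0.0000, 0.0000, 1.0000, 0.0000)
After 1 click: (0.2500, 0.3500, 0.2500, 0.1500)
After 2 clicks: (0.2350, 0.2125, 0.3100, 0.2425)
P(in Help after 2 clicks) = 0.2350

0.2350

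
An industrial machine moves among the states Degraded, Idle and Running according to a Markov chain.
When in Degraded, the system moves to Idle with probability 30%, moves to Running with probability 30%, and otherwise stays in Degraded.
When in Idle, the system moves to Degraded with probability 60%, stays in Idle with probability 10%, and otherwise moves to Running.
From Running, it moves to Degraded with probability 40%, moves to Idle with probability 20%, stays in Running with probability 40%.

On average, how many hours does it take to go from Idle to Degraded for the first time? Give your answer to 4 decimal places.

1.8750

Let t(s) be the expected number of hours to first reach Degraded from state s, with t(Degraded) = 0. Conditioning on the first hour:
t(Idle) = 1 + 0.1·t(Idle) + 0.3·t(Running)
t(Running) = 1 + 0.2·t(Idle) + 0.4·t(Running)
Solving: t(Idle) = 1.8750, t(Running) = 2.2917.
Expected hours from Idle to Degraded: 1.8750.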